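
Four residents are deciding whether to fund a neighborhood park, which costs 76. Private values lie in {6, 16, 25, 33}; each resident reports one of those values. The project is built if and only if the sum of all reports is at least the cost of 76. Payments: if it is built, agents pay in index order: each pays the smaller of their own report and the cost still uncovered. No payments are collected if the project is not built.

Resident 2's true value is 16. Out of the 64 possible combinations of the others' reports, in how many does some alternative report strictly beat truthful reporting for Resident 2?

20

Others report (6, 33, 33): truth gives 0; report 6 gives 10 > 0. Violating.
Others report (16, 25, 33): truth gives 0; report 6 gives 10 > 0. Violating.
Others report (16, 33, 25): truth gives 0; report 6 gives 10 > 0. Violating.
Others report (16, 33, 33): truth gives 0; report 6 gives 10 > 0. Violating.
Others report (6, 6, 6): truth gives 0; no alternative beats it.
Others report (6, 6, 16): truth gives 0; no alternative beats it.
(Checking all 64 profiles: 20 have a profitable deviation, 44 do not.)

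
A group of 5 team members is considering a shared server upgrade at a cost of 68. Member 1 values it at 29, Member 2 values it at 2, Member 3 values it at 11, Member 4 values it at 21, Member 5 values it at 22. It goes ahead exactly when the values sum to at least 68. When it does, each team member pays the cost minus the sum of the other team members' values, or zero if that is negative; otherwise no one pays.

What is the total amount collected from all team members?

21

Total value 85 ≥ cost 68, so it is built.
Member 1: others sum to 56; max(0, 68 - 56) = 12.
Member 2: others sum to 83; max(0, 68 - 83) = 0.
Member 3: others sum to 74; max(0, 68 - 74) = 0.
Member 4: others sum to 64; max(0, 68 - 64) = 4.
Member 5: others sum to 63; max(0, 68 - 63) = 5.
Total collected = 12 + 0 + 0 + 4 + 5 = 21.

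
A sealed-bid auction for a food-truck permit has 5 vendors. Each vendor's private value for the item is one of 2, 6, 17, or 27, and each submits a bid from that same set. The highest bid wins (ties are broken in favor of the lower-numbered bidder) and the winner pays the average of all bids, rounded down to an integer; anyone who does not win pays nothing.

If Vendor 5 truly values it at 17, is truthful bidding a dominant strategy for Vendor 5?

Consider the case where Vendor 1 bids 2, Vendor 2 bids 2, Vendor 3 bids 2 and Vendor 4 bids 2.
Truthful bid 17: wins, pays 5, utility 17 - 5 = 12.
Bid 6 instead: wins, pays 2, utility 17 - 2 = 15.
Since 15 > 12, bidding 6 is strictly better here, so truthful bidding is not dominant.

No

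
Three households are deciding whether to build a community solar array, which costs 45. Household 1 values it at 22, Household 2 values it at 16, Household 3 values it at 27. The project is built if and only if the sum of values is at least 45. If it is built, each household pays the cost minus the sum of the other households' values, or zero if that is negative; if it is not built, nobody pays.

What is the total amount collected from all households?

9

Total value 65 ≥ cost 45, so it is built.
Household 1: others sum to 43; max(0, 45 - 43) = 2.
Household 2: others sum to 49; max(0, 45 - 49) = 0.
Household 3: others sum to 38; max(0, 45 - 38) = 7.
Total collected = 2 + 0 + 7 = 9.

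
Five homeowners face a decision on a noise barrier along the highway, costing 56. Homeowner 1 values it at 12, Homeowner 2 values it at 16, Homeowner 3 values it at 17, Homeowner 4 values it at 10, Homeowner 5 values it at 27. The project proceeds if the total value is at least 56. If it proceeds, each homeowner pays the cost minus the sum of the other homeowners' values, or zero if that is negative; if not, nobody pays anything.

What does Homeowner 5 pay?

Total value 82 ≥ cost 56, so the project is built.
The other homeowners' values sum to 55.
Cost minus that sum is 56 - 55 = 1.

1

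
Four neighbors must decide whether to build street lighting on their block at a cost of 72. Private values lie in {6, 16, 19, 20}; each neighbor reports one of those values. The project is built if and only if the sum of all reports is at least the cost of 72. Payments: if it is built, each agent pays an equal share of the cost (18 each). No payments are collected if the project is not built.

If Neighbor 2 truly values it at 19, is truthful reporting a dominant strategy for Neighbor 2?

Consider the case where Neighbor 1 reports 16, Neighbor 3 reports 16 and Neighbor 4 reports 20.
Truthful report 19: project not built, utility 0.
Report 20 instead: project built, pays 18, utility 19 - 18 = 1.
Since 1 > 0, reporting 20 is strictly better here, so truthful reporting is not dominant.

No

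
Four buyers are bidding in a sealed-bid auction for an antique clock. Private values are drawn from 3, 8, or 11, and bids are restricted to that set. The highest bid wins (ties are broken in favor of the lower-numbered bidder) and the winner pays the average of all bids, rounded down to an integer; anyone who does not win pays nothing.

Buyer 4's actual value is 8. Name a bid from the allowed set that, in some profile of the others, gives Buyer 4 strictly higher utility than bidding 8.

Suppose Buyer 1 bids 3, Buyer 2 bids 3 and Buyer 3 bids 8.
Bid 8: loses, pays 0, utility 0.
Bid 11: wins, pays 6, utility 8 - 6 = 2.
So bidding 11 beats truth here (2 > 0).

11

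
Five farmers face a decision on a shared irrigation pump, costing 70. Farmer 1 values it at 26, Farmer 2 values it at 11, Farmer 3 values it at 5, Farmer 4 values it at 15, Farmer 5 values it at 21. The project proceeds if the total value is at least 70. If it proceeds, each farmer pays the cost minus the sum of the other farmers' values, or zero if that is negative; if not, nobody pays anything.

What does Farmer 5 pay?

13

Total value 78 ≥ cost 70, so the project is built.
The other farmers' values sum to 57.
Cost minus that sum is 70 - 57 = 13.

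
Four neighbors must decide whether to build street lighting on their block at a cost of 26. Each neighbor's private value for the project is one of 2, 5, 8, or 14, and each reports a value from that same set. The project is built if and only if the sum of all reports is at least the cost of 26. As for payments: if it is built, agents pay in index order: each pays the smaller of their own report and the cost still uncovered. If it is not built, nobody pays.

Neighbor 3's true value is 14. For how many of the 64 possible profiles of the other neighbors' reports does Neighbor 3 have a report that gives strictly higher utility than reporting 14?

Others report (2, 2, 14): truth gives 0; report 8 gives 6 > 0. Violating.
Others report (2, 5, 14): truth gives 0; report 5 gives 9 > 0. Violating.
Others report (2, 8, 8): truth gives 0; report 8 gives 6 > 0. Violating.
Others report (2, 8, 14): truth gives 0; report 2 gives 12 > 0. Violating.
Others report (2, 2, 2): truth gives 0; no alternative beats it.
Others report (2, 2, 5): truth gives 0; no alternative beats it.
(Checking all 64 profiles: 43 have a profitable deviation, 21 do not.)

43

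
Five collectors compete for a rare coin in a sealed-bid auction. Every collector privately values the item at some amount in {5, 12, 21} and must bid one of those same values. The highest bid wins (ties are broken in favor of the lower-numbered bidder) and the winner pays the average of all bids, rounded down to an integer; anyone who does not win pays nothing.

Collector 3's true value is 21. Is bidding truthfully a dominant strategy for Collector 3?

No

Consider the case where Collector 1 bids 5, Collector 2 bids 5, Collector 4 bids 5 and Collector 5 bids 5.
Truthful bid 21: wins, pays 8, utility 21 - 8 = 13.
Bid 12 instead: wins, pays 6, utility 21 - 6 = 15.
Since 15 > 13, bidding 12 is strictly better here, so truthful bidding is not dominant.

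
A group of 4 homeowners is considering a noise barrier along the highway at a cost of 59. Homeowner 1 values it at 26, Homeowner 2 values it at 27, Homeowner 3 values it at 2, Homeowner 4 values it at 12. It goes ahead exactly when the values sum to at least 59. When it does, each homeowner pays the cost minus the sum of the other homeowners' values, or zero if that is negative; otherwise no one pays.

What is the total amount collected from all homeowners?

Total value 67 ≥ cost 59, so it is built.
Homeowner 1: others sum to 41; max(0, 59 - 41) = 18.
Homeowner 2: others sum to 40; max(0, 59 - 40) = 19.
Homeowner 3: others sum to 65; max(0, 59 - 65) = 0.
Homeowner 4: others sum to 55; max(0, 59 - 55) = 4.
Total collected = 18 + 19 + 0 + 4 = 41.

41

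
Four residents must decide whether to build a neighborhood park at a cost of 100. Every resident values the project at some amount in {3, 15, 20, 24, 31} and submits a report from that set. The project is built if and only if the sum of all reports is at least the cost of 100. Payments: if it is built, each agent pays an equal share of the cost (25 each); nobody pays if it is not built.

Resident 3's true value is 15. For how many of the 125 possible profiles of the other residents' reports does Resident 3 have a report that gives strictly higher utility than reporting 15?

Others report (24, 31, 31): truth gives -10; report 3 gives 0 > -10. Violating.
Others report (31, 24, 31): truth gives -10; report 3 gives 0 > -10. Violating.
Others report (31, 31, 24): truth gives -10; report 3 gives 0 > -10. Violating.
Others report (31, 31, 31): truth gives -10; report 3 gives 0 > -10. Violating.
Others report (3, 3, 3): truth gives 0; no alternative beats it.
Others report (3, 3, 15): truth gives 0; no alternative beats it.
(Checking all 125 profiles: 4 have a profitable deviation, 121 do not.)

4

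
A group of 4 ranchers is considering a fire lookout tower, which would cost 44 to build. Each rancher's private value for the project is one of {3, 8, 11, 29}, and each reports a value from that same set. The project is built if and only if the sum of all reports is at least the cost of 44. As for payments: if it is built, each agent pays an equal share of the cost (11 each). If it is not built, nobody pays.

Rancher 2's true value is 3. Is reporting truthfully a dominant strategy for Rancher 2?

Yes

Check each profile of the others' reports and compare truth against every alternative report.
Others report (3, 8, 29): truth gives 0, best alternative gives -8.
Others report (3, 29, 8): truth gives 0, best alternative gives -8.
Others report (8, 3, 29): truth gives 0, best alternative gives -8.
Others report (8, 29, 3): truth gives 0, best alternative gives -8.
Others report (29, 3, 8): truth gives 0, best alternative gives -8.
Others report (29, 8, 3): truth gives 0, best alternative gives -8.
(Remaining 58 profiles checked similarly; truth is weakly best in each.)
In every case the truthful report is at least as good as any alternative, so it is a dominant strategy.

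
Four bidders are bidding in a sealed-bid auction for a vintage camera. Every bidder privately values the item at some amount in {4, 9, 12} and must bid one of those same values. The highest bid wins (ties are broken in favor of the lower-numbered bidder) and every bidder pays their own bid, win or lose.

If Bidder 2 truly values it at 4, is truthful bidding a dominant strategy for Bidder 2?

Check each profile of the others' bids and compare truth against every alternative bid.
Others bid (12, 4, 4): truth gives -4, best alternative gives -9.
Others bid (12, 4, 9): truth gives -4, best alternative gives -9.
Others bid (12, 4, 12): truth gives -4, best alternative gives -9.
Others bid (12, 9, 4): truth gives -4, best alternative gives -9.
Others bid (12, 9, 9): truth gives -4, best alternative gives -9.
Others bid (12, 9, 12): truth gives -4, best alternative gives -9.
(Remaining 21 profiles checked similarly; truth is weakly best in each.)
In every case the truthful bid is at least as good as any alternative, so it is a dominant strategy.

Yes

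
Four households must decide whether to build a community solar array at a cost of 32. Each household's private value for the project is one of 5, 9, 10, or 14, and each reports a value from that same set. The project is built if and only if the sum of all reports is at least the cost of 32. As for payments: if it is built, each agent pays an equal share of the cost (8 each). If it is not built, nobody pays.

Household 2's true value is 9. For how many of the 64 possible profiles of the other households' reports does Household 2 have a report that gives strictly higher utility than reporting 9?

Others report (5, 5, 9): truth gives 0; report 14 gives 1 > 0. Violating.
Others report (5, 5, 10): truth gives 0; report 14 gives 1 > 0. Violating.
Others report (5, 9, 5): truth gives 0; report 14 gives 1 > 0. Violating.
Others report (5, 10, 5): truth gives 0; report 14 gives 1 > 0. Violating.
Others report (5, 5, 5): truth gives 0; no alternative beats it.
Others report (5, 5, 14): truth gives 1; no alternative beats it.
(Checking all 64 profiles: 6 have a profitable deviation, 58 do not.)

6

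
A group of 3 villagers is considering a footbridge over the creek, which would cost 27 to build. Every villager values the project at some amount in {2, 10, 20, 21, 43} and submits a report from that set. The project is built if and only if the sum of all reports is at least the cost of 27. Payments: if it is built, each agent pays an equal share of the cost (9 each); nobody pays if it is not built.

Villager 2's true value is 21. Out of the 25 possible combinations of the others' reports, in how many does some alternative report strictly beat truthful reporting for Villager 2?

Others report (2, 2): truth gives 0; report 43 gives 12 > 0. Violating.
Others report (2, 10): truth gives 12; no alternative beats it.
Others report (2, 20): truth gives 12; no alternative beats it.
(Checking all 25 profiles: 1 has a profitable deviation, 24 do not.)

1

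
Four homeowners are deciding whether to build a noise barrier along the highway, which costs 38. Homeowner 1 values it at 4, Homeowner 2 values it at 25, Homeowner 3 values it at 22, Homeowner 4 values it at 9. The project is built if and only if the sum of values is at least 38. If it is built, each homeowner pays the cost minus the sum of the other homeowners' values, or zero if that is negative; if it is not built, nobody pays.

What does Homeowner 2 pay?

3

Total value 60 ≥ cost 38, so the project is built.
The other homeowners' values sum to 35.
Cost minus that sum is 38 - 35 = 3.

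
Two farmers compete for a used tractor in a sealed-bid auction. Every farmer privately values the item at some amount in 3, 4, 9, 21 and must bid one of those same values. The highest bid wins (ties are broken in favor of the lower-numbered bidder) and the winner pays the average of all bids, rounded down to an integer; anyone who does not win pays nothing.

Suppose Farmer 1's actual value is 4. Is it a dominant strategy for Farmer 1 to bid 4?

Yes

Check each profile of the others' bids and compare truth against every alternative bid.
Others bid (3): truth gives 1, best alternative gives 1.
Others bid (4): truth gives 0, best alternative gives 0.
Others bid (9): truth gives 0, best alternative gives 0.
Others bid (21): truth gives 0, best alternative gives 0.
In every case the truthful bid is at least as good as any alternative, so it is a dominant strategy.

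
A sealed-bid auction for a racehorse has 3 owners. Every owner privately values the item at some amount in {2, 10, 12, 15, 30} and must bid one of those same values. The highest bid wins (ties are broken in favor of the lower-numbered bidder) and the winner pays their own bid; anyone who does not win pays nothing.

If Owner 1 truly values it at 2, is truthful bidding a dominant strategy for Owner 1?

Yes

Check each profile of the others' bids and compare truth against every alternative bid.
Others bid (2, 2): truth gives 0, best alternative gives -8.
Others bid (2, 10): truth gives 0, best alternative gives -8.
Others bid (10, 2): truth gives 0, best alternative gives -8.
Others bid (10, 10): truth gives 0, best alternative gives -8.
Others bid (2, 12): truth gives 0, best alternative gives 0.
Others bid (2, 15): truth gives 0, best alternative gives 0.
(Remaining 19 profiles checked similarly; truth is weakly best in each.)
In every case the truthful bid is at least as good as any alternative, so it is a dominant strategy.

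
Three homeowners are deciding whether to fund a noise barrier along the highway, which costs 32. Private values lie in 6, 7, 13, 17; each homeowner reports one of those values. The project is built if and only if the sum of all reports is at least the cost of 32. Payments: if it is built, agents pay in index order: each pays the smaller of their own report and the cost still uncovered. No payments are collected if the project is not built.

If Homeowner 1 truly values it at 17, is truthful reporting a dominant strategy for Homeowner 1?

Consider the case where Homeowner 2 reports 6 and Homeowner 3 reports 13.
Truthful report 17: project built, pays 17, utility 17 - 17 = 0.
Report 13 instead: project built, pays 13, utility 17 - 13 = 4.
Since 4 > 0, reporting 13 is strictly better here, so truthful reporting is not dominant.

No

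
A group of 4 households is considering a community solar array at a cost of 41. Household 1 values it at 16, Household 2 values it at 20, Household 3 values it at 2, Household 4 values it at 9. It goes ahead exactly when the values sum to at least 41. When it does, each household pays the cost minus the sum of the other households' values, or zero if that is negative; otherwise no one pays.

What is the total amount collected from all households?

27

Total value 47 ≥ cost 41, so it is built.
Household 1: others sum to 31; max(0, 41 - 31) = 10.
Household 2: others sum to 27; max(0, 41 - 27) = 14.
Household 3: others sum to 45; max(0, 41 - 45) = 0.
Household 4: others sum to 38; max(0, 41 - 38) = 3.
Total collected = 10 + 14 + 0 + 3 = 27.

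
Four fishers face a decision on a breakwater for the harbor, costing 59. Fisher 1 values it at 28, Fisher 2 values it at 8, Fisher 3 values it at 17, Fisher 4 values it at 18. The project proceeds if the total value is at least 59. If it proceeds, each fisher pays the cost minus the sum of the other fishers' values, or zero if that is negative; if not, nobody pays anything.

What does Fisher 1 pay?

16

Total value 71 ≥ cost 59, so the project is built.
The other fishers' values sum to 43.
Cost minus that sum is 59 - 43 = 16.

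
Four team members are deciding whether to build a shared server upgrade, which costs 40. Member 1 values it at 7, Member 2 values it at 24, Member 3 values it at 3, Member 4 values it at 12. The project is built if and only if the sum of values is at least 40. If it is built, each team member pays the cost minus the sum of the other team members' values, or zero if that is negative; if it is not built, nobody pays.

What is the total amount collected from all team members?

Total value 46 ≥ cost 40, so it is built.
Member 1: others sum to 39; max(0, 40 - 39) = 1.
Member 2: others sum to 22; max(0, 40 - 22) = 18.
Member 3: others sum to 43; max(0, 40 - 43) = 0.
Member 4: others sum to 34; max(0, 40 - 34) = 6.
Total collected = 1 + 18 + 0 + 6 = 25.

25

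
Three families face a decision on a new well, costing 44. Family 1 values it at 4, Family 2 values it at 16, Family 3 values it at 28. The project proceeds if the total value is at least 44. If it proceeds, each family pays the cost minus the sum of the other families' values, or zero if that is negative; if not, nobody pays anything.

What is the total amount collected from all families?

Total value 48 ≥ cost 44, so it is built.
Family 1: others sum to 44; max(0, 44 - 44) = 0.
Family 2: others sum to 32; max(0, 44 - 32) = 12.
Family 3: others sum to 20; max(0, 44 - 20) = 24.
Total collected = 0 + 12 + 24 = 36.

36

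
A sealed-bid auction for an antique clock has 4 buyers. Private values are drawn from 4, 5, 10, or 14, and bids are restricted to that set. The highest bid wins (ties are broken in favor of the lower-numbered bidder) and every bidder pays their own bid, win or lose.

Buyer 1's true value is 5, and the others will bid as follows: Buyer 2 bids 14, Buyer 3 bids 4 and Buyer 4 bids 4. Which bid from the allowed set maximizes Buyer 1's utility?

Bid 4: loses but pays 4, utility -4.
Bid 5: loses but pays 5, utility -5.
Bid 10: loses but pays 10, utility -10.
Bid 14: wins, pays 14, utility 5 - 14 = -9.
The best choice is 4 with utility -4.

4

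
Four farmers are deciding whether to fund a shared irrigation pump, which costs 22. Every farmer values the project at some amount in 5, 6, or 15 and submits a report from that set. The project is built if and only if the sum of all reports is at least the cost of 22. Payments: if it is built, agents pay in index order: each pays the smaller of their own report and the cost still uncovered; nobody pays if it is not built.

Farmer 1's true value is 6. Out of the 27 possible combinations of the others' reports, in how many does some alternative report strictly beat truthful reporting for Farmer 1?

Others report (5, 5, 15): truth gives 0; report 5 gives 1 > 0. Violating.
Others report (5, 6, 6): truth gives 0; report 5 gives 1 > 0. Violating.
Others report (5, 6, 15): truth gives 0; report 5 gives 1 > 0. Violating.
Others report (5, 15, 5): truth gives 0; report 5 gives 1 > 0. Violating.
Others report (5, 5, 5): truth gives 0; no alternative beats it.
Others report (5, 5, 6): truth gives 0; no alternative beats it.
(Checking all 27 profiles: 23 have a profitable deviation, 4 do not.)

23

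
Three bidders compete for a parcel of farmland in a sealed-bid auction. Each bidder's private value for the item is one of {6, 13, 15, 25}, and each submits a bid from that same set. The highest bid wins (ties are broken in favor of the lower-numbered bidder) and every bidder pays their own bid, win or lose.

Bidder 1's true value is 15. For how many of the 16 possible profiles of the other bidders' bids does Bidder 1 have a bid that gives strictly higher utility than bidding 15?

11

Others bid (6, 6): truth gives 0; bid 6 gives 9 > 0. Violating.
Others bid (6, 13): truth gives 0; bid 13 gives 2 > 0. Violating.
Others bid (6, 25): truth gives -15; bid 6 gives -6 > -15. Violating.
Others bid (13, 6): truth gives 0; bid 13 gives 2 > 0. Violating.
Others bid (6, 15): truth gives 0; no alternative beats it.
Others bid (13, 15): truth gives 0; no alternative beats it.
(Checking all 16 profiles: 11 have a profitable deviation, 5 do not.)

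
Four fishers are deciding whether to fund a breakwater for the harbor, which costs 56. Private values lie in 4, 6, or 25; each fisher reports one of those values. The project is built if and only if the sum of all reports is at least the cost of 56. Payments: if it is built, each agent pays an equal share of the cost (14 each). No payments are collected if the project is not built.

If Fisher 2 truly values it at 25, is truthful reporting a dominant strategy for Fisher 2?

Yes

Check each profile of the others' reports and compare truth against every alternative report.
Others report (4, 4, 25): truth gives 11, best alternative gives 0.
Others report (4, 6, 25): truth gives 11, best alternative gives 0.
Others report (4, 25, 4): truth gives 11, best alternative gives 0.
Others report (4, 25, 6): truth gives 11, best alternative gives 0.
Others report (6, 4, 25): truth gives 11, best alternative gives 0.
Others report (6, 6, 25): truth gives 11, best alternative gives 0.
(Remaining 21 profiles checked similarly; truth is weakly best in each.)
In every case the truthful report is at least as good as any alternative, so it is a dominant strategy.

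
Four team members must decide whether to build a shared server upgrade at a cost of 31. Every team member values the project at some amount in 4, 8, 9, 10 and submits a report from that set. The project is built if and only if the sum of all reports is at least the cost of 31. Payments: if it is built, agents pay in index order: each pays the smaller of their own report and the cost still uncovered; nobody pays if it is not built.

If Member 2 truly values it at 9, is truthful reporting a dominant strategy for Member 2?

No

Consider the case where Member 1 reports 4, Member 3 reports 9 and Member 4 reports 10.
Truthful report 9: project built, pays 9, utility 9 - 9 = 0.
Report 8 instead: project built, pays 8, utility 9 - 8 = 1.
Since 1 > 0, reporting 8 is strictly better here, so truthful reporting is not dominant.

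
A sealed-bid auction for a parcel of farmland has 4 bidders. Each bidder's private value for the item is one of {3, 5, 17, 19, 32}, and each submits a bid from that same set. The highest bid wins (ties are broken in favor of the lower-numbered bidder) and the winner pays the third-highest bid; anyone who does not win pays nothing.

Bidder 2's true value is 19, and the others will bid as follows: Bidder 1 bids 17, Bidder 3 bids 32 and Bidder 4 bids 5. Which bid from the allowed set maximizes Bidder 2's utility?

Bid 3: loses, pays 0, utility 0.
Bid 5: loses, pays 0, utility 0.
Bid 17: loses, pays 0, utility 0.
Bid 19: loses, pays 0, utility 0.
Bid 32: wins, pays 17, utility 19 - 17 = 2.
The best choice is 32 with utility 2.

32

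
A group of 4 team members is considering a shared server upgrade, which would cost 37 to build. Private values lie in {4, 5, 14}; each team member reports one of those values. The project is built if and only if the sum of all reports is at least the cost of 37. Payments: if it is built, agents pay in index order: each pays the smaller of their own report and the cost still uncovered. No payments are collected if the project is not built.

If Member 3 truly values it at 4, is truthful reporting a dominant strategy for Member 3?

Check each profile of the others' reports and compare truth against every alternative report.
Others report (4, 14, 14): truth gives 0, best alternative gives -1.
Others report (5, 14, 14): truth gives 0, best alternative gives -1.
Others report (14, 4, 14): truth gives 0, best alternative gives -1.
Others report (14, 5, 14): truth gives 0, best alternative gives -1.
Others report (14, 14, 4): truth gives 0, best alternative gives -1.
Others report (14, 14, 5): truth gives 0, best alternative gives -1.
(Remaining 21 profiles checked similarly; truth is weakly best in each.)
In every case the truthful report is at least as good as any alternative, so it is a dominant strategy.

Yes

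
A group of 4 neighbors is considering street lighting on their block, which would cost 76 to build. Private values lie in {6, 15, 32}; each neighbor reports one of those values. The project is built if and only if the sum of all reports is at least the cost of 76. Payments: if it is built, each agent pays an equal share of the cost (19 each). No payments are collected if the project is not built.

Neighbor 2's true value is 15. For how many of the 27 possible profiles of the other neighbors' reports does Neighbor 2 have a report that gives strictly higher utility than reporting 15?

Others report (15, 15, 32): truth gives -4; report 6 gives 0 > -4. Violating.
Others report (15, 32, 15): truth gives -4; report 6 gives 0 > -4. Violating.
Others report (32, 15, 15): truth gives -4; report 6 gives 0 > -4. Violating.
Others report (6, 6, 6): truth gives 0; no alternative beats it.
Others report (6, 6, 15): truth gives 0; no alternative beats it.
(Checking all 27 profiles: 3 have a profitable deviation, 24 do not.)

3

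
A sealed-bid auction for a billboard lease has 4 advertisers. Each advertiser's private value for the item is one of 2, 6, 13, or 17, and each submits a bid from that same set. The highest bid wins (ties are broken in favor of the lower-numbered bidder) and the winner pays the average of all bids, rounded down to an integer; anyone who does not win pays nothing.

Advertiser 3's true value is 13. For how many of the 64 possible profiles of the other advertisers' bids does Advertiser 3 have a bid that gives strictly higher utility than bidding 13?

Others bid (2, 2, 2): truth gives 9; bid 6 gives 10 > 9. Violating.
Others bid (2, 2, 6): truth gives 8; bid 6 gives 9 > 8. Violating.
Others bid (2, 2, 17): truth gives 0; bid 17 gives 4 > 0. Violating.
Others bid (2, 6, 17): truth gives 0; bid 17 gives 3 > 0. Violating.
Others bid (2, 2, 13): truth gives 6; no alternative beats it.
Others bid (2, 6, 2): truth gives 8; no alternative beats it.
(Checking all 64 profiles: 22 have a profitable deviation, 42 do not.)

22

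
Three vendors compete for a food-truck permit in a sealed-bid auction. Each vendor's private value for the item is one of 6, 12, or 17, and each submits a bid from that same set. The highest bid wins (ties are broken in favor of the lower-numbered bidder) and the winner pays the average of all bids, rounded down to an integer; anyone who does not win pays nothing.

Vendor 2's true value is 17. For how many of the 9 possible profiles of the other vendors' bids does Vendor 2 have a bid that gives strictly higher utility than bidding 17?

Others bid (6, 6): truth gives 8; bid 12 gives 9 > 8. Violating.
Others bid (6, 12): truth gives 6; bid 12 gives 7 > 6. Violating.
Others bid (6, 17): truth gives 4; no alternative beats it.
Others bid (12, 6): truth gives 6; no alternative beats it.
(Checking all 9 profiles: 2 have a profitable deviation, 7 do not.)

2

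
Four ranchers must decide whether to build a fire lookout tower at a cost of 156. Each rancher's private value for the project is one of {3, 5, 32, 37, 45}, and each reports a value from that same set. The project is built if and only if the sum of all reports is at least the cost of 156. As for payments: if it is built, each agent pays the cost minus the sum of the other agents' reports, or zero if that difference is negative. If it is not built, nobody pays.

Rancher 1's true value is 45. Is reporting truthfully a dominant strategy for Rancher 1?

Yes

Check each profile of the others' reports and compare truth against every alternative report.
Others report (32, 37, 45): truth gives 3, best alternative gives 0.
Others report (32, 45, 37): truth gives 3, best alternative gives 0.
Others report (37, 32, 45): truth gives 3, best alternative gives 0.
Others report (37, 45, 32): truth gives 3, best alternative gives 0.
Others report (45, 32, 37): truth gives 3, best alternative gives 0.
Others report (45, 37, 32): truth gives 3, best alternative gives 0.
(Remaining 119 profiles checked similarly; truth is weakly best in each.)
In every case the truthful report is at least as good as any alternative, so it is a dominant strategy.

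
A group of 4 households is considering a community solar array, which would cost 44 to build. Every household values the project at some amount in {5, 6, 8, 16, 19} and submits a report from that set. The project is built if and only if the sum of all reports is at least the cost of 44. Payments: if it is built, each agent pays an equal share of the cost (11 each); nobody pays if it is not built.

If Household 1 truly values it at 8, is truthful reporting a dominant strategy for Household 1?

Consider the case where Household 2 reports 5, Household 3 reports 16 and Household 4 reports 16.
Truthful report 8: project built, pays 11, utility 8 - 11 = -3.
Report 5 instead: project not built, utility 0.
Since 0 > -3, reporting 5 is strictly better here, so truthful reporting is not dominant.

No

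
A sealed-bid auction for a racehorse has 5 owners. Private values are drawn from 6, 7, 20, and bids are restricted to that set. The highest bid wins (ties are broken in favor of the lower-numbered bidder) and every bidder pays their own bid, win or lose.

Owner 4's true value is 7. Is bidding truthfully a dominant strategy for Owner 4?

Consider the case where Owner 1 bids 6, Owner 2 bids 6, Owner 3 bids 6 and Owner 5 bids 20.
Truthful bid 7: loses but pays 7, utility -7.
Bid 6 instead: loses but pays 6, utility -6.
Since -6 > -7, bidding 6 is strictly better here, so truthful bidding is not dominant.

No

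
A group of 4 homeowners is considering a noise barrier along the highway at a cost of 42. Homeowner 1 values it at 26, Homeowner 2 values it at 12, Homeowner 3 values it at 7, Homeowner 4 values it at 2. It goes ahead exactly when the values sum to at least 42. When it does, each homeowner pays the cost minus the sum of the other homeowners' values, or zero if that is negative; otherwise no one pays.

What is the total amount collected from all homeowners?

Total value 47 ≥ cost 42, so it is built.
Homeowner 1: others sum to 21; max(0, 42 - 21) = 21.
Homeowner 2: others sum to 35; max(0, 42 - 35) = 7.
Homeowner 3: others sum to 40; max(0, 42 - 40) = 2.
Homeowner 4: others sum to 45; max(0, 42 - 45) = 0.
Total collected = 21 + 7 + 2 + 0 = 30.

30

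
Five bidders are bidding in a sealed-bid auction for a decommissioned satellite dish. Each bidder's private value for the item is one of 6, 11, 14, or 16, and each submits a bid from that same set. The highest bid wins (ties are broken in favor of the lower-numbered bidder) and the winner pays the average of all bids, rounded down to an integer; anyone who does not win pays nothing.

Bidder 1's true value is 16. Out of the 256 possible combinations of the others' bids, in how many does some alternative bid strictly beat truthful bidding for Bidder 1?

Others bid (6, 6, 6, 6): truth gives 8; bid 6 gives 10 > 8. Violating.
Others bid (6, 6, 6, 11): truth gives 7; bid 11 gives 8 > 7. Violating.
Others bid (6, 6, 11, 6): truth gives 7; bid 11 gives 8 > 7. Violating.
Others bid (6, 6, 11, 11): truth gives 6; bid 11 gives 7 > 6. Violating.
Others bid (6, 6, 6, 14): truth gives 7; no alternative beats it.
Others bid (6, 6, 6, 16): truth gives 6; no alternative beats it.
(Checking all 256 profiles: 40 have a profitable deviation, 216 do not.)

40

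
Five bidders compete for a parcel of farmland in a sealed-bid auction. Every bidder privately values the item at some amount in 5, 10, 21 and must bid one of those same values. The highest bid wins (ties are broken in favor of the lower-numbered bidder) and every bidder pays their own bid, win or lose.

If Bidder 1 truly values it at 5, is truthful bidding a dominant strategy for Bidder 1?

Yes

Check each profile of the others' bids and compare truth against every alternative bid.
Others bid (5, 5, 5, 5): truth gives 0, best alternative gives -5.
Others bid (5, 5, 5, 21): truth gives -5, best alternative gives -10.
Others bid (5, 5, 10, 21): truth gives -5, best alternative gives -10.
Others bid (5, 5, 21, 5): truth gives -5, best alternative gives -10.
Others bid (5, 5, 21, 10): truth gives -5, best alternative gives -10.
Others bid (5, 5, 21, 21): truth gives -5, best alternative gives -10.
(Remaining 75 profiles checked similarly; truth is weakly best in each.)
In every case the truthful bid is at least as good as any alternative, so it is a dominant strategy.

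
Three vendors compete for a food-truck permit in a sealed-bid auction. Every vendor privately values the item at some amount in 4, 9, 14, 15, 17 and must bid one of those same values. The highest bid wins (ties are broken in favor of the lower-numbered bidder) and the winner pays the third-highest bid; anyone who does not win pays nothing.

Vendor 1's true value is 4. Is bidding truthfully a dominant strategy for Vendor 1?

Check each profile of the others' bids and compare truth against every alternative bid.
Others bid (9, 9): truth gives 0, best alternative gives -5.
Others bid (4, 4): truth gives 0, best alternative gives 0.
Others bid (4, 9): truth gives 0, best alternative gives 0.
Others bid (4, 14): truth gives 0, best alternative gives 0.
Others bid (4, 15): truth gives 0, best alternative gives 0.
Others bid (4, 17): truth gives 0, best alternative gives 0.
(Remaining 19 profiles checked similarly; truth is weakly best in each.)
In every case the truthful bid is at least as good as any alternative, so it is a dominant strategy.

Yes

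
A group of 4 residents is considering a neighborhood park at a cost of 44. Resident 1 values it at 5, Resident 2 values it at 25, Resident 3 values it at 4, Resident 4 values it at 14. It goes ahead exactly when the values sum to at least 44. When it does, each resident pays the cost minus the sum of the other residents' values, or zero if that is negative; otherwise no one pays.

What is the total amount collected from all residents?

Total value 48 ≥ cost 44, so it is built.
Resident 1: others sum to 43; max(0, 44 - 43) = 1.
Resident 2: others sum to 23; max(0, 44 - 23) = 21.
Resident 3: others sum to 44; max(0, 44 - 44) = 0.
Resident 4: others sum to 34; max(0, 44 - 34) = 10.
Total collected = 1 + 21 + 0 + 10 = 32.

32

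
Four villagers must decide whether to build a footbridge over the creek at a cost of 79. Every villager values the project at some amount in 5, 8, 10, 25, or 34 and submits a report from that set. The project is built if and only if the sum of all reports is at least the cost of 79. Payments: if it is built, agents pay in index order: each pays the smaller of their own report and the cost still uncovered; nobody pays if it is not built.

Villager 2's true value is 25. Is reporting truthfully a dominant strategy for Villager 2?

No

Consider the case where Villager 1 reports 5, Villager 3 reports 34 and Villager 4 reports 34.
Truthful report 25: project built, pays 25, utility 25 - 25 = 0.
Report 8 instead: project built, pays 8, utility 25 - 8 = 17.
Since 17 > 0, reporting 8 is strictly better here, so truthful reporting is not dominant.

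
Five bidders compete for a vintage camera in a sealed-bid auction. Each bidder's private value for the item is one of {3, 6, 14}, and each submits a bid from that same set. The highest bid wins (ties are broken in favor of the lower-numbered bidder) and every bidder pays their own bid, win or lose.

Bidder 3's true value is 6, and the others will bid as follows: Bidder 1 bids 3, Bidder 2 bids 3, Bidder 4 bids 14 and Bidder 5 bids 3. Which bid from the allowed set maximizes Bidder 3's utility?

Bid 3: loses but pays 3, utility -3.
Bid 6: loses but pays 6, utility -6.
Bid 14: wins, pays 14, utility 6 - 14 = -8.
The best choice is 3 with utility -3.

3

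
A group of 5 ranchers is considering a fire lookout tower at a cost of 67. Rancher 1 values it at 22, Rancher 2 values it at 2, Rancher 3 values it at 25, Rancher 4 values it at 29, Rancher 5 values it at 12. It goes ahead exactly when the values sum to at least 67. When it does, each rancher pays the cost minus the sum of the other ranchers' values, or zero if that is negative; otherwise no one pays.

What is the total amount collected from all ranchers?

Total value 90 ≥ cost 67, so it is built.
Rancher 1: others sum to 68; max(0, 67 - 68) = 0.
Rancher 2: others sum to 88; max(0, 67 - 88) = 0.
Rancher 3: others sum to 65; max(0, 67 - 65) = 2.
Rancher 4: others sum to 61; max(0, 67 - 61) = 6.
Rancher 5: others sum to 78; max(0, 67 - 78) = 0.
Total collected = 0 + 0 + 2 + 6 + 0 = 8.

8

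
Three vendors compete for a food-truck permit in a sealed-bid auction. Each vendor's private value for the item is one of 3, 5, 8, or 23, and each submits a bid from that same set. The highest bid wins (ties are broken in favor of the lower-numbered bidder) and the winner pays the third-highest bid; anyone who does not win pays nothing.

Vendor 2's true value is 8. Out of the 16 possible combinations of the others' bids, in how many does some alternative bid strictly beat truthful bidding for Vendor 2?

Others bid (3, 23): truth gives 0; bid 23 gives 5 > 0. Violating.
Others bid (5, 23): truth gives 0; bid 23 gives 3 > 0. Violating.
Others bid (8, 3): truth gives 0; bid 23 gives 5 > 0. Violating.
Others bid (8, 5): truth gives 0; bid 23 gives 3 > 0. Violating.
Others bid (3, 3): truth gives 5; no alternative beats it.
Others bid (3, 5): truth gives 5; no alternative beats it.
(Checking all 16 profiles: 4 have a profitable deviation, 12 do not.)

4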